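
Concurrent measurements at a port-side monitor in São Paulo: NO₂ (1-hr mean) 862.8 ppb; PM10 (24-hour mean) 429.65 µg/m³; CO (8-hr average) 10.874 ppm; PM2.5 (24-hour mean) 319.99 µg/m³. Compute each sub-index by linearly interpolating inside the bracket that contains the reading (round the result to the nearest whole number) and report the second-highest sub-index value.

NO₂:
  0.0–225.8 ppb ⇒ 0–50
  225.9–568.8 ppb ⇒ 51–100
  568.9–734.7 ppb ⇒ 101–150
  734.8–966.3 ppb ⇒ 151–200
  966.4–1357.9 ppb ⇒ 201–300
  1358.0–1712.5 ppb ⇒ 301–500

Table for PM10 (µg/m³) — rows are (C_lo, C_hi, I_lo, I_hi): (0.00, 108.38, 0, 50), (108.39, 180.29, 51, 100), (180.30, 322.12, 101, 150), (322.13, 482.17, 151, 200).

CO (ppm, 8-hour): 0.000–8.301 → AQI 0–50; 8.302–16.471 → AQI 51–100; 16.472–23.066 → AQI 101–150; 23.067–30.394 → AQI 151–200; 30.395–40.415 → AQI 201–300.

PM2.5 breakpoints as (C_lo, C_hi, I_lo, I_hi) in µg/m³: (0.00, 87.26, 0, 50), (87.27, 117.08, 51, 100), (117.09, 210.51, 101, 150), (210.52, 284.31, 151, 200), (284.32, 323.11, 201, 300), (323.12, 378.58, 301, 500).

184

NO₂: 862.8 lies in 734.8–966.3, so I_lo=151, I_hi=200, C_lo=734.8, C_hi=966.3.
(200−151)/(966.3−734.8) × (862.8−734.8) + 151 = 49/231.5 × 128.0 + 151 ≈ 178.09 → 178.
PM10: 429.65 lies in 322.13–482.17, so I_lo=151, I_hi=200, C_lo=322.13, C_hi=482.17.
(200−151)/(482.17−322.13) × (429.65−322.13) + 151 = 49/160.04 × 107.52 + 151 ≈ 183.92 → 184.
CO 10.874: bracket 8.302–16.471 → index 51–100; slope 49/8.169, offset 2.572.
AQI = 51 + 49/8.169·2.572 ≈ 66.43 ⇒ 66.
PM2.5 319.99: bracket 284.32–323.11 → index 201–300; slope 99/38.79, offset 35.67.
AQI = 201 + 99/38.79·35.67 ≈ 292.04 ⇒ 292.
Sub-indices: NO₂→178, PM10→184, CO→66, PM2.5→292. Ranked high→low: 292, 184, 178, 66. Second-highest sub-index = 184.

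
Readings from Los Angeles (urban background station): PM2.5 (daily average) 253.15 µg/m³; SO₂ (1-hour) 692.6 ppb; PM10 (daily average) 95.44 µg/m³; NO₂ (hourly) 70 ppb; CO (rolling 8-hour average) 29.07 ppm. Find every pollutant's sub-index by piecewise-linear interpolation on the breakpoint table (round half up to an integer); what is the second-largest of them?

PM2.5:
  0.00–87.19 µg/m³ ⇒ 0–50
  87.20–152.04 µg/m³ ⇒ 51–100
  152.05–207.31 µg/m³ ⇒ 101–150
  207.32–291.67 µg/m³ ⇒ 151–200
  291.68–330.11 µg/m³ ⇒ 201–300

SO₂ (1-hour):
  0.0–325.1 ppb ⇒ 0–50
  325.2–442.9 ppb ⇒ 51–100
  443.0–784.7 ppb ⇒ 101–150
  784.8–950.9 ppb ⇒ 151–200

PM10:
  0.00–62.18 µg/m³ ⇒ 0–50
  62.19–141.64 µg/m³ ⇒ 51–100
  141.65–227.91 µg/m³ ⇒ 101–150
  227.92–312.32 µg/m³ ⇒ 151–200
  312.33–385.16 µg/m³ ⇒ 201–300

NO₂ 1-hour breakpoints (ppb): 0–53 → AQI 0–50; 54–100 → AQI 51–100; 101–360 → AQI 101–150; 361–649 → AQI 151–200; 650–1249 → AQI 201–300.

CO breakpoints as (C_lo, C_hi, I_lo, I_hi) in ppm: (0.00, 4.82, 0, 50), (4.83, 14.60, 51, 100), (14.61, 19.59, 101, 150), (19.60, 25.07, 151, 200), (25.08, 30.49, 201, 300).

178

PM2.5 253.15: bracket 207.32–291.67 → index 151–200; slope 49/84.35, offset 45.83.
AQI = 151 + 49/84.35·45.83 ≈ 177.62 ⇒ 178.
SO₂: 692.6 lies in 443.0–784.7, so I_lo=101, I_hi=150, C_lo=443.0, C_hi=784.7.
(150−101)/(784.7−443.0) × (692.6−443.0) + 101 = 49/341.7 × 249.6 + 101 ≈ 136.79 → 137.
PM10: 95.44 lies in 62.19–141.64, so I_lo=51, I_hi=100, C_lo=62.19, C_hi=141.64.
(100−51)/(141.64−62.19) × (95.44−62.19) + 51 = 49/79.45 × 33.25 + 51 ≈ 71.51 → 72.
NO₂: 70 ∈ [54, 100] ↔ index [51, 100].
51 + (70−54)·(100−51)/(100−54) = 51 + 16·49/46 ≈ 68.04, so AQI = 68.
CO: 29.07 ∈ [25.08, 30.49] ↔ index [201, 300].
201 + (29.07−25.08)·(300−201)/(30.49−25.08) = 201 + 3.99·99/5.41 ≈ 274.01, so AQI = 274.
Sub-indices: PM2.5→178, SO₂→137, PM10→72, NO₂→68, CO→274. Ranked high→low: 274, 178, 137, 72, 68. Second-highest sub-index = 178.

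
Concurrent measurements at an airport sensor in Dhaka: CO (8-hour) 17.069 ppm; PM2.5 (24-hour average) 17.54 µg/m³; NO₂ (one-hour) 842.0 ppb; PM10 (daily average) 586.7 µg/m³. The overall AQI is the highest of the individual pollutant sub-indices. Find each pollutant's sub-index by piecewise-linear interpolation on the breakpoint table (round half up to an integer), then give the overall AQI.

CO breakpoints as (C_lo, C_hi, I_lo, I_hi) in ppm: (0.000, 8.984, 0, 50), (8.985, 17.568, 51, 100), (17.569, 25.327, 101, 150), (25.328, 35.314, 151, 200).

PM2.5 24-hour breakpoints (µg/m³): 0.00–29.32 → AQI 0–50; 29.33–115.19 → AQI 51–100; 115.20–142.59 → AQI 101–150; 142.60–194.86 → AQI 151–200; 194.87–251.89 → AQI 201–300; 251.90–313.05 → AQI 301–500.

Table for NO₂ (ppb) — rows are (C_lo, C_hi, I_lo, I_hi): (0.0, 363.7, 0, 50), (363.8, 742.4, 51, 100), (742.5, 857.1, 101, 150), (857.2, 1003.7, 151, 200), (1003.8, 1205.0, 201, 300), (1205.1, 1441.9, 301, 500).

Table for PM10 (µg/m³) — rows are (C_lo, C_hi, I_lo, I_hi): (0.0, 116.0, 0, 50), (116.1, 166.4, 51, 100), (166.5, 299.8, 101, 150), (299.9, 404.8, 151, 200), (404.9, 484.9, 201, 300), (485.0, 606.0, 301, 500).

CO: 17.069 ∈ [8.985, 17.568] ↔ index [51, 100].
51 + (17.069−8.985)·(100−51)/(17.568−8.985) = 51 + 8.084·49/8.583 ≈ 97.15, so AQI = 97.
PM2.5: 17.54 lies in 0.00–29.32, so I_lo=0, I_hi=50, C_lo=0.00, C_hi=29.32.
(50−0)/(29.32−0.00) × (17.54−0.00) + 0 = 50/29.32 × 17.54 + 0 ≈ 29.91 → 30.
NO₂: 842.0 lies in 742.5–857.1, so I_lo=101, I_hi=150, C_lo=742.5, C_hi=857.1.
(150−101)/(857.1−742.5) × (842.0−742.5) + 101 = 49/114.6 × 99.5 + 101 ≈ 143.54 → 144.
PM10 586.7: bracket 485.0–606.0 → index 301–500; slope 199/121.0, offset 101.7.
AQI = 301 + 199/121.0·101.7 ≈ 468.26 ⇒ 468.
Sub-indices: CO→97, PM2.5→30, NO₂→144, PM10→468. Overall AQI = max = 468; dominant pollutant is PM10.
AQI 468: Hazardous.

468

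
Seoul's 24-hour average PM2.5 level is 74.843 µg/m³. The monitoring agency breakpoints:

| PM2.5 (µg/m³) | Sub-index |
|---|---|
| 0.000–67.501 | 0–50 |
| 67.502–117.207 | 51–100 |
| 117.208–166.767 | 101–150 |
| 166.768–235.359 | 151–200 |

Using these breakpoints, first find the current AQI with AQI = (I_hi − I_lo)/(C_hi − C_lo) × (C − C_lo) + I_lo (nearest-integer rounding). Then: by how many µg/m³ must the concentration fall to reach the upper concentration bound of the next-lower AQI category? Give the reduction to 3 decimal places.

7.342

PM2.5: 74.843 ∈ [67.502, 117.207] ↔ index [51, 100].
51 + (74.843−67.502)·(100−51)/(117.207−67.502) = 51 + 7.341·49/49.705 ≈ 58.24, so AQI = 58.
Current AQI 58 is in the Moderate range (51–100). The next-lower category tops out at AQI 50, whose upper concentration bound is 67.501 µg/m³.
Reduction needed = 74.843 − 67.501 = 7.342 µg/m³.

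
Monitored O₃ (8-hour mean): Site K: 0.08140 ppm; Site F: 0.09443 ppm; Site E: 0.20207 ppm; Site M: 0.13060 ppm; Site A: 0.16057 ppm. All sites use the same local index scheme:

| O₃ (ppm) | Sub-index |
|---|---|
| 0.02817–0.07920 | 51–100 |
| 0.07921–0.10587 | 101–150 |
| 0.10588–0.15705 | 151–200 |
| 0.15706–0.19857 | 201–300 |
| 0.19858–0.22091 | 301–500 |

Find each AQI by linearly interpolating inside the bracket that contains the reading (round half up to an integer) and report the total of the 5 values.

950

Site K 0.08140: bracket 0.07921–0.10587 → index 101–150; slope 49/0.02666, offset 0.00219.
AQI = 101 + 49/0.02666·0.00219 ≈ 105.03 ⇒ 105.
Site F: 0.09443 lies in 0.07921–0.10587, so I_lo=101, I_hi=150, C_lo=0.07921, C_hi=0.10587.
(150−101)/(0.10587−0.07921) × (0.09443−0.07921) + 101 = 49/0.02666 × 0.01522 + 101 ≈ 128.97 → 129.
Site E 0.20207: bracket 0.19858–0.22091 → index 301–500; slope 199/0.02233, offset 0.00349.
AQI = 301 + 199/0.02233·0.00349 ≈ 332.10 ⇒ 332.
Site M: row 0.10588–0.15705 (AQI 151–200). (200−151)·(0.13060−0.10588)/(0.15705−0.10588) + 151 = 49·0.02472/0.05117 + 151 ≈ 174.67 → 175.
Site A: row 0.15706–0.19857 (AQI 201–300). (300−201)·(0.16057−0.15706)/(0.19857−0.15706) + 201 = 99·0.00351/0.04151 + 201 ≈ 209.37 → 209.
AQIs: Site K=105, Site F=129, Site E=332, Site M=175, Site A=209. Sum = 105 + 129 + 332 + 175 + 209 = 950.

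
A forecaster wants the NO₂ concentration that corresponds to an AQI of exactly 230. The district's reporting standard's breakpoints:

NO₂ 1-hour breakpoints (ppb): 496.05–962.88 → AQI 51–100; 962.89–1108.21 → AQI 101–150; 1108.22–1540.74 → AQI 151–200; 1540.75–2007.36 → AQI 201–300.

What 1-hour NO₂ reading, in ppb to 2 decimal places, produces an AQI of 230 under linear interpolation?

1677.43

AQI 230 lies in the 201–300 band, which corresponds to 1540.75–2007.36 ppb.
C = 1540.75 + (230−201)×(2007.36−1540.75)/(300−201) = 1540.75 + 29×466.61/99 ≈ 1677.4337 ppb → 1677.43 ppb to 2 dp.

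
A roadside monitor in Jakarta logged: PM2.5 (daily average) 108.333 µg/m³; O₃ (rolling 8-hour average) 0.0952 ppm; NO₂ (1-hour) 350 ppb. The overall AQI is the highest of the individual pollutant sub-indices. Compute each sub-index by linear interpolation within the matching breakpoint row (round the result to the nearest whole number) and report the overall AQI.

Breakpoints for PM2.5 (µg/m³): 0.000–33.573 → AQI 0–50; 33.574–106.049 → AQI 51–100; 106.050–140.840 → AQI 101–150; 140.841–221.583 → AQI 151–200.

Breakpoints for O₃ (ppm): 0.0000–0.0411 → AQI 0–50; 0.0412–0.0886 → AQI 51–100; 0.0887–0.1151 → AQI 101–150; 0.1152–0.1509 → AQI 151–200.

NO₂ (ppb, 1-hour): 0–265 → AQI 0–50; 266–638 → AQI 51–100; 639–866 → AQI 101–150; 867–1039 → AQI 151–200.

PM2.5: row 106.050–140.840 (AQI 101–150). (150−101)·(108.333−106.050)/(140.840−106.050) + 101 = 49·2.283/34.790 + 101 ≈ 104.22 → 104.
O₃: row 0.0887–0.1151 (AQI 101–150). (150−101)·(0.0952−0.0887)/(0.1151−0.0887) + 101 = 49·0.0065/0.0264 + 101 ≈ 113.06 → 113.
NO₂: 350 ∈ [266, 638] ↔ index [51, 100].
51 + (350−266)·(100−51)/(638−266) = 51 + 84·49/372 ≈ 62.06, so AQI = 62.
Sub-indices: PM2.5→104, O₃→113, NO₂→62. Overall AQI = max = 113; dominant pollutant is O₃.

113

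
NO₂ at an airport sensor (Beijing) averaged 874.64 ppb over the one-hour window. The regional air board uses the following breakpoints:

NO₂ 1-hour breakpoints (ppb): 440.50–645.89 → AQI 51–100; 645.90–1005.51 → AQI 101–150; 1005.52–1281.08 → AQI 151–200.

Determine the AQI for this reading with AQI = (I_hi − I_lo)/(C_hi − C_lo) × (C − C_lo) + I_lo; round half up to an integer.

NO₂: row 645.90–1005.51 (AQI 101–150). (150−101)·(874.64−645.90)/(1005.51−645.90) + 101 = 49·228.74/359.61 + 101 ≈ 132.17 → 132.

132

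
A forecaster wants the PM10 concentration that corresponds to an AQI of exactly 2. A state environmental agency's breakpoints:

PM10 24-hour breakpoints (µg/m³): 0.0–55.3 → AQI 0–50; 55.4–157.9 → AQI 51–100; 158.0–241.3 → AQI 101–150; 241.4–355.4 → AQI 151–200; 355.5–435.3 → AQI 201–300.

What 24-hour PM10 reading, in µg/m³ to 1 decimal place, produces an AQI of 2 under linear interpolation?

2.2

AQI 2 lies in the 0–50 band, which corresponds to 0.0–55.3 µg/m³.
C = 0.0 + (2−0)×(55.3−0.0)/(50−0) = 0.0 + 2×55.3/50 ≈ 2.212 µg/m³ → 2.2 µg/m³ to 1 dp.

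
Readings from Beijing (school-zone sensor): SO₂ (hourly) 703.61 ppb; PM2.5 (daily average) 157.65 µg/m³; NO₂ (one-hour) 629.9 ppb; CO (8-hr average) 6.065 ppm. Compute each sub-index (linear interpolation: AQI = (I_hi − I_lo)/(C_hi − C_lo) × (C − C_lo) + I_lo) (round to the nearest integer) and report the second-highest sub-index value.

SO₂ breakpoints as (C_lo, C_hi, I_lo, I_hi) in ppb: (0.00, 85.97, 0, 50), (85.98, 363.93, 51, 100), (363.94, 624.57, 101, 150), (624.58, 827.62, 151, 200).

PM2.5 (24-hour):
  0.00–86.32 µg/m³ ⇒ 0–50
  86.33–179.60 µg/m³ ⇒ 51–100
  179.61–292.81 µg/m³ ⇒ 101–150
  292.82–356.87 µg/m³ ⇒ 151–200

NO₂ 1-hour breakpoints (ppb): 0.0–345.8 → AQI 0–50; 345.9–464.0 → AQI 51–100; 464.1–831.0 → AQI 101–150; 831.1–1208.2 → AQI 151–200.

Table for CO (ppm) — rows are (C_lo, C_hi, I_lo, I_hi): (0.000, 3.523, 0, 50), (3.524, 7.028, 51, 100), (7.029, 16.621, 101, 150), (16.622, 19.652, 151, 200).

123

SO₂: 703.61 ∈ [624.58, 827.62] ↔ index [151, 200].
151 + (703.61−624.58)·(200−151)/(827.62−624.58) = 151 + 79.03·49/203.04 ≈ 170.07, so AQI = 170.
PM2.5: 157.65 lies in 86.33–179.60, so I_lo=51, I_hi=100, C_lo=86.33, C_hi=179.60.
(100−51)/(179.60−86.33) × (157.65−86.33) + 51 = 49/93.27 × 71.32 + 51 ≈ 88.47 → 88.
NO₂: 629.9 lies in 464.1–831.0, so I_lo=101, I_hi=150, C_lo=464.1, C_hi=831.0.
(150−101)/(831.0−464.1) × (629.9−464.1) + 101 = 49/366.9 × 165.8 + 101 ≈ 123.14 → 123.
CO: 6.065 ∈ [3.524, 7.028] ↔ index [51, 100].
51 + (6.065−3.524)·(100−51)/(7.028−3.524) = 51 + 2.541·49/3.504 ≈ 86.53, so AQI = 87.
Sub-indices: SO₂→170, PM2.5→88, NO₂→123, CO→87. Ranked high→low: 170, 123, 88, 87. Second-highest sub-index = 123.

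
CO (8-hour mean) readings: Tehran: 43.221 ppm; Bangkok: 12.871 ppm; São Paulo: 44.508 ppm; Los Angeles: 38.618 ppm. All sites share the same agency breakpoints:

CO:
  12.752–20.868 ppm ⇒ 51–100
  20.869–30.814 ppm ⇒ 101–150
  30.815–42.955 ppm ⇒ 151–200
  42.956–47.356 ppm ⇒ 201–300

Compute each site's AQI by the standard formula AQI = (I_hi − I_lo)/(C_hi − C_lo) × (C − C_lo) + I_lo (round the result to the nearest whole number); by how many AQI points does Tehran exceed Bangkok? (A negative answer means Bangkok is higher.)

Tehran: 43.221 ∈ [42.956, 47.356] ↔ index [201, 300].
201 + (43.221−42.956)·(300−201)/(47.356−42.956) = 201 + 0.265·99/4.400 ≈ 206.96, so AQI = 207.
Bangkok: row 12.752–20.868 (AQI 51–100). (100−51)·(12.871−12.752)/(20.868−12.752) + 51 = 49·0.119/8.116 + 51 ≈ 51.72 → 52.
São Paulo: row 42.956–47.356 (AQI 201–300). (300−201)·(44.508−42.956)/(47.356−42.956) + 201 = 99·1.552/4.400 + 201 ≈ 235.92 → 236.
Los Angeles: 38.618 lies in 30.815–42.955, so I_lo=151, I_hi=200, C_lo=30.815, C_hi=42.955.
(200−151)/(42.955−30.815) × (38.618−30.815) + 151 = 49/12.140 × 7.803 + 151 ≈ 182.49 → 182.
AQIs: Tehran=207, Bangkok=52, São Paulo=236, Los Angeles=182. Tehran (207) − Bangkok (52) = 155.

155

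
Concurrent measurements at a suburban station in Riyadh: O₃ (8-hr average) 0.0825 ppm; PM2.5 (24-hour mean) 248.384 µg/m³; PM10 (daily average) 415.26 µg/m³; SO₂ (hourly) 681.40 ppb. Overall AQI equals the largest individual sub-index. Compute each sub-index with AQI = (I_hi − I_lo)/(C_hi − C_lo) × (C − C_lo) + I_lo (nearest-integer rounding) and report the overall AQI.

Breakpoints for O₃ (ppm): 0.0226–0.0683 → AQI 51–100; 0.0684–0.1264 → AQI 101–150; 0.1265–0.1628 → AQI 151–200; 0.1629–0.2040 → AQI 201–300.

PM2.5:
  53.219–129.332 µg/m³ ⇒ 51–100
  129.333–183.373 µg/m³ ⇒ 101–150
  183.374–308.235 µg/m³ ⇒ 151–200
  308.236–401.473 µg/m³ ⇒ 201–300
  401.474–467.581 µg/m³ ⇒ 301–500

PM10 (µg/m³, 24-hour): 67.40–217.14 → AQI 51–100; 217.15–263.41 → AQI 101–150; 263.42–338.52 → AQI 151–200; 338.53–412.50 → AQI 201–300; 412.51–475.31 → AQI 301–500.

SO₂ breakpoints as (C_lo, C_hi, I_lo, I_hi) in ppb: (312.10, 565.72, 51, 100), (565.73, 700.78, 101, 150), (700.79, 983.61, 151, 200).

310

O₃: 0.0825 ∈ [0.0684, 0.1264] ↔ index [101, 150].
101 + (0.0825−0.0684)·(150−101)/(0.1264−0.0684) = 101 + 0.0141·49/0.0580 ≈ 112.91, so AQI = 113.
PM2.5: 248.384 ∈ [183.374, 308.235] ↔ index [151, 200].
151 + (248.384−183.374)·(200−151)/(308.235−183.374) = 151 + 65.010·49/124.861 ≈ 176.51, so AQI = 177.
PM10: row 412.51–475.31 (AQI 301–500). (500−301)·(415.26−412.51)/(475.31−412.51) + 301 = 199·2.75/62.80 + 301 ≈ 309.71 → 310.
SO₂: row 565.73–700.78 (AQI 101–150). (150−101)·(681.40−565.73)/(700.78−565.73) + 101 = 49·115.67/135.05 + 101 ≈ 142.97 → 143.
Sub-indices: O₃→113, PM2.5→177, PM10→310, SO₂→143. Overall AQI = max = 310; dominant pollutant is PM10.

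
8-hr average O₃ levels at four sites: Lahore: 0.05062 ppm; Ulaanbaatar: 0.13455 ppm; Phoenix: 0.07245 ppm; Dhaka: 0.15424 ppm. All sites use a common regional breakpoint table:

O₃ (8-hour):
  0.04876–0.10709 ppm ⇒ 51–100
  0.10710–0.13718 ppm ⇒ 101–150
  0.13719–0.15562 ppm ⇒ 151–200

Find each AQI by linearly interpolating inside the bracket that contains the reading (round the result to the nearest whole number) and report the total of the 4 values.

466

Lahore: row 0.04876–0.10709 (AQI 51–100). (100−51)·(0.05062−0.04876)/(0.10709−0.04876) + 51 = 49·0.00186/0.05833 + 51 ≈ 52.56 → 53.
Ulaanbaatar: 0.13455 ∈ [0.10710, 0.13718] ↔ index [101, 150].
101 + (0.13455−0.10710)·(150−101)/(0.13718−0.10710) = 101 + 0.02745·49/0.03008 ≈ 145.72, so AQI = 146.
Phoenix 0.07245: bracket 0.04876–0.10709 → index 51–100; slope 49/0.05833, offset 0.02369.
AQI = 51 + 49/0.05833·0.02369 ≈ 70.90 ⇒ 71.
Dhaka: 0.15424 ∈ [0.13719, 0.15562] ↔ index [151, 200].
151 + (0.15424−0.13719)·(200−151)/(0.15562−0.13719) = 151 + 0.01705·49/0.01843 ≈ 196.33, so AQI = 196.
AQIs: Lahore=53, Ulaanbaatar=146, Phoenix=71, Dhaka=196. Sum = 53 + 146 + 71 + 196 = 466.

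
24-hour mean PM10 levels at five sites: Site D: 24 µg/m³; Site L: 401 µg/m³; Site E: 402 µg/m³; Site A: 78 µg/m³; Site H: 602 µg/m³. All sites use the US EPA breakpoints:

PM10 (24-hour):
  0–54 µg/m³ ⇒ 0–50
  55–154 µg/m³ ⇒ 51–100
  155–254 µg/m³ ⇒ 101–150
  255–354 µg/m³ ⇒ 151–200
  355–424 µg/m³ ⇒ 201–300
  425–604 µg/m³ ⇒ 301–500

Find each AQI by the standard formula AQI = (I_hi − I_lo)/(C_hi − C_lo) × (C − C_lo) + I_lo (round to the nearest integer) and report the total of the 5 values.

1117

Site D: 24 lies in 0–54, so I_lo=0, I_hi=50, C_lo=0, C_hi=54.
(50−0)/(54−0) × (24−0) + 0 = 50/54 × 24 + 0 ≈ 22.22 → 22.
Site L: 401 lies in 355–424, so I_lo=201, I_hi=300, C_lo=355, C_hi=424.
(300−201)/(424−355) × (401−355) + 201 = 99/69 × 46 + 201 ≈ 267.00 → 267.
Site E: 402 lies in 355–424, so I_lo=201, I_hi=300, C_lo=355, C_hi=424.
(300−201)/(424−355) × (402−355) + 201 = 99/69 × 47 + 201 ≈ 268.43 → 268.
Site A: 78 lies in 55–154, so I_lo=51, I_hi=100, C_lo=55, C_hi=154.
(100−51)/(154−55) × (78−55) + 51 = 49/99 × 23 + 51 ≈ 62.38 → 62.
Site H 602: bracket 425–604 → index 301–500; slope 199/179, offset 177.
AQI = 301 + 199/179·177 ≈ 497.78 ⇒ 498.
AQIs: Site D=22, Site L=267, Site E=268, Site A=62, Site H=498. Sum = 22 + 267 + 268 + 62 + 498 = 1117.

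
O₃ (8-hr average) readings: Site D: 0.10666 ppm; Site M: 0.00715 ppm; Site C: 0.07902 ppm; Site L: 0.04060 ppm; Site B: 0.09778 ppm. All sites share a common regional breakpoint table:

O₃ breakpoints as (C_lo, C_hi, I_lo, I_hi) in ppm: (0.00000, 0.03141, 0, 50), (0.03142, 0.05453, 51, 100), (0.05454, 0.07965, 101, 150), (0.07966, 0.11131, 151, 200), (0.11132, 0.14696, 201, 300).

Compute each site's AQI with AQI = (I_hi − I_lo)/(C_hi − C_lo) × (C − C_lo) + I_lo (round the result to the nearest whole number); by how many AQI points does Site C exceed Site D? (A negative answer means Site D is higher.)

Site D: 0.10666 ∈ [0.07966, 0.11131] ↔ index [151, 200].
151 + (0.10666−0.07966)·(200−151)/(0.11131−0.07966) = 151 + 0.02700·49/0.03165 ≈ 192.80, so AQI = 193.
Site M 0.00715: bracket 0.00000–0.03141 → index 0–50; slope 50/0.03141, offset 0.00715.
AQI = 0 + 50/0.03141·0.00715 ≈ 11.38 ⇒ 11.
Site C: 0.07902 lies in 0.05454–0.07965, so I_lo=101, I_hi=150, C_lo=0.05454, C_hi=0.07965.
(150−101)/(0.07965−0.05454) × (0.07902−0.05454) + 101 = 49/0.02511 × 0.02448 + 101 ≈ 148.77 → 149.
Site L: 0.04060 ∈ [0.03142, 0.05453] ↔ index [51, 100].
51 + (0.04060−0.03142)·(100−51)/(0.05453−0.03142) = 51 + 0.00918·49/0.02311 ≈ 70.46, so AQI = 70.
Site B: 0.09778 lies in 0.07966–0.11131, so I_lo=151, I_hi=200, C_lo=0.07966, C_hi=0.11131.
(200−151)/(0.11131−0.07966) × (0.09778−0.07966) + 151 = 49/0.03165 × 0.01812 + 151 ≈ 179.05 → 179.
AQIs: Site D=193, Site M=11, Site C=149, Site L=70, Site B=179. Site C (149) − Site D (193) = -44.

-44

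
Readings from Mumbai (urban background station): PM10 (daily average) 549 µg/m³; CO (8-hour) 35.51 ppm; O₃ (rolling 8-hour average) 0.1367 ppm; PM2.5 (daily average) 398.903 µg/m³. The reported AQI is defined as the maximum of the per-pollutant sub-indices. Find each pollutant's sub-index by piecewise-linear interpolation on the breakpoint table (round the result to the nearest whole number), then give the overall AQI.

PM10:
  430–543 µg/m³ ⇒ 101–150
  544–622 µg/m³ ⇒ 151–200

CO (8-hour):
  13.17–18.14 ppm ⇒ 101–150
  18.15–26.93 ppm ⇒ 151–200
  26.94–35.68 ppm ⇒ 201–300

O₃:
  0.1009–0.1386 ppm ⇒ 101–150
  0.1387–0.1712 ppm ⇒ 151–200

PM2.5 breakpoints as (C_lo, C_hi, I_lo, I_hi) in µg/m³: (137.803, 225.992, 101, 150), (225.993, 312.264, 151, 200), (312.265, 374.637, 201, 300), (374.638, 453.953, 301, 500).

362

PM10 549: bracket 544–622 → index 151–200; slope 49/78, offset 5.
AQI = 151 + 49/78·5 ≈ 154.14 ⇒ 154.
CO 35.51: bracket 26.94–35.68 → index 201–300; slope 99/8.74, offset 8.57.
AQI = 201 + 99/8.74·8.57 ≈ 298.07 ⇒ 298.
O₃: row 0.1009–0.1386 (AQI 101–150). (150−101)·(0.1367−0.1009)/(0.1386−0.1009) + 101 = 49·0.0358/0.0377 + 101 ≈ 147.53 → 148.
PM2.5 398.903: bracket 374.638–453.953 → index 301–500; slope 199/79.315, offset 24.265.
AQI = 301 + 199/79.315·24.265 ≈ 361.88 ⇒ 362.
Sub-indices: PM10→154, CO→298, O₃→148, PM2.5→362. Overall AQI = max = 362; dominant pollutant is PM2.5.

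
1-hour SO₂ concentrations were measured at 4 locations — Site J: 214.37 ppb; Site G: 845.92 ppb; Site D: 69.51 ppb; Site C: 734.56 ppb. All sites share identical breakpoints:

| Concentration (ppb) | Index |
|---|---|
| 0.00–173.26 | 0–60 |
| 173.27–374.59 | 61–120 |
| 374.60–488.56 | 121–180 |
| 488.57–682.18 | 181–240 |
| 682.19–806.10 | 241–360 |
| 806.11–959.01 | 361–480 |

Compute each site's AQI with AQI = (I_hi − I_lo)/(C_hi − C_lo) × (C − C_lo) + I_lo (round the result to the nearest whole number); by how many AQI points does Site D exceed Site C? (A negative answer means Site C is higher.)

-267

Site J 214.37: bracket 173.27–374.59 → index 61–120; slope 59/201.32, offset 41.10.
AQI = 61 + 59/201.32·41.10 ≈ 73.05 ⇒ 73.
Site G 845.92: bracket 806.11–959.01 → index 361–480; slope 119/152.90, offset 39.81.
AQI = 361 + 119/152.90·39.81 ≈ 391.98 ⇒ 392.
Site D: 69.51 ∈ [0.00, 173.26] ↔ index [0, 60].
0 + (69.51−0.00)·(60−0)/(173.26−0.00) = 0 + 69.51·60/173.26 ≈ 24.07, so AQI = 24.
Site C 734.56: bracket 682.19–806.10 → index 241–360; slope 119/123.91, offset 52.37.
AQI = 241 + 119/123.91·52.37 ≈ 291.29 ⇒ 291.
AQIs: Site J=73, Site G=392, Site D=24, Site C=291. Site D (24) − Site C (291) = -267.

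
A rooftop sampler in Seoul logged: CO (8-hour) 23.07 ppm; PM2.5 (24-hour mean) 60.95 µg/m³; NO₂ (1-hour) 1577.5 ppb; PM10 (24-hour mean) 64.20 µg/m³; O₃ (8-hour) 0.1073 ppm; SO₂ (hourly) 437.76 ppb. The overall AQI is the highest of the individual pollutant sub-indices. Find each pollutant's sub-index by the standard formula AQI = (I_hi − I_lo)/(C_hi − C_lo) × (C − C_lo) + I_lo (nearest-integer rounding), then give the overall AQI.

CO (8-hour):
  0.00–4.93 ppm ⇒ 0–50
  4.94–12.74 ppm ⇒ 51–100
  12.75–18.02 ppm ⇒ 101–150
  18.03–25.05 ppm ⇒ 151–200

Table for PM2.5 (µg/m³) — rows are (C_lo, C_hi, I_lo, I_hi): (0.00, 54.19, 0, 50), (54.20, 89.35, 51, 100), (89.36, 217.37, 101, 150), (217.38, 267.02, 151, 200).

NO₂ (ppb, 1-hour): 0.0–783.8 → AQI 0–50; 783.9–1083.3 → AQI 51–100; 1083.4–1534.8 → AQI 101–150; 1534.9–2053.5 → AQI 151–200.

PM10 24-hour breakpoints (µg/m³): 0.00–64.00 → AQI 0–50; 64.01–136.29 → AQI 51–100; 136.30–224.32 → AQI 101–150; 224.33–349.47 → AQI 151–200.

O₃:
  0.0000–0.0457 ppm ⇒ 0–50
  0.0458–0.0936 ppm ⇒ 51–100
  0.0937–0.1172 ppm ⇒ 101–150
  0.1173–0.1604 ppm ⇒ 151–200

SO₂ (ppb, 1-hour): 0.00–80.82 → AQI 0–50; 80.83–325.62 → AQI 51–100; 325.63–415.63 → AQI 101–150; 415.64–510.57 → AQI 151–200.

186

CO: 23.07 ∈ [18.03, 25.05] ↔ index [151, 200].
151 + (23.07−18.03)·(200−151)/(25.05−18.03) = 151 + 5.04·49/7.02 ≈ 186.18, so AQI = 186.
PM2.5: row 54.20–89.35 (AQI 51–100). (100−51)·(60.95−54.20)/(89.35−54.20) + 51 = 49·6.75/35.15 + 51 ≈ 60.41 → 60.
NO₂: 1577.5 lies in 1534.9–2053.5, so I_lo=151, I_hi=200, C_lo=1534.9, C_hi=2053.5.
(200−151)/(2053.5−1534.9) × (1577.5−1534.9) + 151 = 49/518.6 × 42.6 + 151 ≈ 155.03 → 155.
PM10: row 64.01–136.29 (AQI 51–100). (100−51)·(64.20−64.01)/(136.29−64.01) + 51 = 49·0.19/72.28 + 51 ≈ 51.13 → 51.
O₃: 0.1073 lies in 0.0937–0.1172, so I_lo=101, I_hi=150, C_lo=0.0937, C_hi=0.1172.
(150−101)/(0.1172−0.0937) × (0.1073−0.0937) + 101 = 49/0.0235 × 0.0136 + 101 ≈ 129.36 → 129.
SO₂: 437.76 lies in 415.64–510.57, so I_lo=151, I_hi=200, C_lo=415.64, C_hi=510.57.
(200−151)/(510.57−415.64) × (437.76−415.64) + 151 = 49/94.93 × 22.12 + 151 ≈ 162.42 → 162.
Sub-indices: CO→186, PM2.5→60, NO₂→155, PM10→51, O₃→129, SO₂→162. Overall AQI = max = 186; dominant pollutant is CO.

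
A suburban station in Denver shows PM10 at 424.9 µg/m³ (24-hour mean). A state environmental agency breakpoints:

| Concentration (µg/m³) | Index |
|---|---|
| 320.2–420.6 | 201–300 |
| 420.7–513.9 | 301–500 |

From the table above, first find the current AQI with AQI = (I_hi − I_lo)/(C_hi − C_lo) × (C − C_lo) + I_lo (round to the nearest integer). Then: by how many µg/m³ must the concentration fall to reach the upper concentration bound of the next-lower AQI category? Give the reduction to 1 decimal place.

PM10: 424.9 ∈ [420.7, 513.9] ↔ index [301, 500].
301 + (424.9−420.7)·(500−301)/(513.9−420.7) = 301 + 4.2·199/93.2 ≈ 309.97, so AQI = 310.
Current AQI 310 is in the Hazardous range (301–500). The next-lower category tops out at AQI 300, whose upper concentration bound is 420.6 µg/m³.
Reduction needed = 424.9 − 420.6 = 4.3 µg/m³.

4.3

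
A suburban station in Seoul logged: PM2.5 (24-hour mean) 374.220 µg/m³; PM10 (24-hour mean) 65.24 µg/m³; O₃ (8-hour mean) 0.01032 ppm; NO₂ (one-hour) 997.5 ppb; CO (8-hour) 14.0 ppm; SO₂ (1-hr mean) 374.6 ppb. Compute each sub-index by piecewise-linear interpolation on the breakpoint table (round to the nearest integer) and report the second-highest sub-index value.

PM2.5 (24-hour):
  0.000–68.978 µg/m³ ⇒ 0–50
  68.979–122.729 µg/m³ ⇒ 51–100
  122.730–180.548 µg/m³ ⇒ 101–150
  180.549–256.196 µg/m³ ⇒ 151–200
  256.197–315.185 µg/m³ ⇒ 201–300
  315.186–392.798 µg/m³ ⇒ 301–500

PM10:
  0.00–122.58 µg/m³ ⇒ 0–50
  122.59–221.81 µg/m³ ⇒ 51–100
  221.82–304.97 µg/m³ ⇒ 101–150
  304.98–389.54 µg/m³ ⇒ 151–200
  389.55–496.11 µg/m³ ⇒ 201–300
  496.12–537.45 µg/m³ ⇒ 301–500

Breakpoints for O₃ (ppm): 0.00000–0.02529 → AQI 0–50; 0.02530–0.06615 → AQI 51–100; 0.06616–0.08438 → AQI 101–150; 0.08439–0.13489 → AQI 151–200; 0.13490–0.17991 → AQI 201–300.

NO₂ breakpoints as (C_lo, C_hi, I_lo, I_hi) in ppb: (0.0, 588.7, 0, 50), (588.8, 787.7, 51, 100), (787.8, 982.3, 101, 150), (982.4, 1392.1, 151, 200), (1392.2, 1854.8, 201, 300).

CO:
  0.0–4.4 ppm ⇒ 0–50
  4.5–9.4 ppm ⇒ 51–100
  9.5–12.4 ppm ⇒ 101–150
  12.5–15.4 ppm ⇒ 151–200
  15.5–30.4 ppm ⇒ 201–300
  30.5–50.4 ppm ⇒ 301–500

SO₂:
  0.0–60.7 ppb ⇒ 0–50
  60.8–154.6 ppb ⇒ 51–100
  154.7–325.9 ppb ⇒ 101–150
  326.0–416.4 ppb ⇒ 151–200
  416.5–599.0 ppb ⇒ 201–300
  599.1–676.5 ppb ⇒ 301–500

177

PM2.5: 374.220 lies in 315.186–392.798, so I_lo=301, I_hi=500, C_lo=315.186, C_hi=392.798.
(500−301)/(392.798−315.186) × (374.220−315.186) + 301 = 199/77.612 × 59.034 + 301 ≈ 452.37 → 452.
PM10 65.24: bracket 0.00–122.58 → index 0–50; slope 50/122.58, offset 65.24.
AQI = 0 + 50/122.58·65.24 ≈ 26.61 ⇒ 27.
O₃: 0.01032 ∈ [0.00000, 0.02529] ↔ index [0, 50].
0 + (0.01032−0.00000)·(50−0)/(0.02529−0.00000) = 0 + 0.01032·50/0.02529 ≈ 20.40, so AQI = 20.
NO₂ 997.5: bracket 982.4–1392.1 → index 151–200; slope 49/409.7, offset 15.1.
AQI = 151 + 49/409.7·15.1 ≈ 152.81 ⇒ 153.
CO: 14.0 ∈ [12.5, 15.4] ↔ index [151, 200].
151 + (14.0−12.5)·(200−151)/(15.4−12.5) = 151 + 1.5·49/2.9 ≈ 176.34, so AQI = 176.
SO₂: 374.6 ∈ [326.0, 416.4] ↔ index [151, 200].
151 + (374.6−326.0)·(200−151)/(416.4−326.0) = 151 + 48.6·49/90.4 ≈ 177.34, so AQI = 177.
Sub-indices: PM2.5→452, PM10→27, O₃→20, NO₂→153, CO→176, SO₂→177. Ranked high→low: 452, 177, 176, 153, 27, 20. Second-highest sub-index = 177.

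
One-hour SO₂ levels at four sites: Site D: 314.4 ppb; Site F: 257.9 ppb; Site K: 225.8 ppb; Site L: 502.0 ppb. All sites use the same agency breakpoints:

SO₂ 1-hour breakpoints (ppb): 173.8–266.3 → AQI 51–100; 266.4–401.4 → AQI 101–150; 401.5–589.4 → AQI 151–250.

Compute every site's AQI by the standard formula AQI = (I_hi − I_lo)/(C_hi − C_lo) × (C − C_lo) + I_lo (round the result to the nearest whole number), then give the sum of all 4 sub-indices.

Site D: 314.4 lies in 266.4–401.4, so I_lo=101, I_hi=150, C_lo=266.4, C_hi=401.4.
(150−101)/(401.4−266.4) × (314.4−266.4) + 101 = 49/135.0 × 48.0 + 101 ≈ 118.42 → 118.
Site F: row 173.8–266.3 (AQI 51–100). (100−51)·(257.9−173.8)/(266.3−173.8) + 51 = 49·84.1/92.5 + 51 ≈ 95.55 → 96.
Site K: 225.8 ∈ [173.8, 266.3] ↔ index [51, 100].
51 + (225.8−173.8)·(100−51)/(266.3−173.8) = 51 + 52.0·49/92.5 ≈ 78.55, so AQI = 79.
Site L: 502.0 lies in 401.5–589.4, so I_lo=151, I_hi=250, C_lo=401.5, C_hi=589.4.
(250−151)/(589.4−401.5) × (502.0−401.5) + 151 = 99/187.9 × 100.5 + 151 ≈ 203.95 → 204.
AQIs: Site D=118, Site F=96, Site K=79, Site L=204. Sum = 118 + 96 + 79 + 204 = 497.

497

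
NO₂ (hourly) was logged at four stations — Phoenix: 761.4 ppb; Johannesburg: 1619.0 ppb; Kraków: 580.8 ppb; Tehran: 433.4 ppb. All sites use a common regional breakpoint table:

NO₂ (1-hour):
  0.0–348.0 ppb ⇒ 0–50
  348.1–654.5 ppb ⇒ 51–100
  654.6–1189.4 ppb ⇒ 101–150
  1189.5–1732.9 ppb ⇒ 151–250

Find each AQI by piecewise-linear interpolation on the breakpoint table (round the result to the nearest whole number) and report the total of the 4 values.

Phoenix: 761.4 ∈ [654.6, 1189.4] ↔ index [101, 150].
101 + (761.4−654.6)·(150−101)/(1189.4−654.6) = 101 + 106.8·49/534.8 ≈ 110.79, so AQI = 111.
Johannesburg 1619.0: bracket 1189.5–1732.9 → index 151–250; slope 99/543.4, offset 429.5.
AQI = 151 + 99/543.4·429.5 ≈ 229.25 ⇒ 229.
Kraków 580.8: bracket 348.1–654.5 → index 51–100; slope 49/306.4, offset 232.7.
AQI = 51 + 49/306.4·232.7 ≈ 88.21 ⇒ 88.
Tehran: row 348.1–654.5 (AQI 51–100). (100−51)·(433.4−348.1)/(654.5−348.1) + 51 = 49·85.3/306.4 + 51 ≈ 64.64 → 65.
AQIs: Phoenix=111, Johannesburg=229, Kraków=88, Tehran=65. Sum = 111 + 229 + 88 + 65 = 493.

493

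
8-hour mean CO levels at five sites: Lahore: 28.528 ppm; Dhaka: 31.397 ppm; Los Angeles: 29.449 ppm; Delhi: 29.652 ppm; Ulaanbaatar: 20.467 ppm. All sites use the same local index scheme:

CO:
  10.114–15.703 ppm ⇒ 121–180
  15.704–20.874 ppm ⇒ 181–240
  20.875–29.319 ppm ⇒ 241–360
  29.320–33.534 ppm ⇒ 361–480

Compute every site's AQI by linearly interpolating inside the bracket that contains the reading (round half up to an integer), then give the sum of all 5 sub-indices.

1739

Lahore: 28.528 ∈ [20.875, 29.319] ↔ index [241, 360].
241 + (28.528−20.875)·(360−241)/(29.319−20.875) = 241 + 7.653·119/8.444 ≈ 348.85, so AQI = 349.
Dhaka: 31.397 ∈ [29.320, 33.534] ↔ index [361, 480].
361 + (31.397−29.320)·(480−361)/(33.534−29.320) = 361 + 2.077·119/4.214 ≈ 419.65, so AQI = 420.
Los Angeles: 29.449 lies in 29.320–33.534, so I_lo=361, I_hi=480, C_lo=29.320, C_hi=33.534.
(480−361)/(33.534−29.320) × (29.449−29.320) + 361 = 119/4.214 × 0.129 + 361 ≈ 364.64 → 365.
Delhi 29.652: bracket 29.320–33.534 → index 361–480; slope 119/4.214, offset 0.332.
AQI = 361 + 119/4.214·0.332 ≈ 370.38 ⇒ 370.
Ulaanbaatar: 20.467 lies in 15.704–20.874, so I_lo=181, I_hi=240, C_lo=15.704, C_hi=20.874.
(240−181)/(20.874−15.704) × (20.467−15.704) + 181 = 59/5.170 × 4.763 + 181 ≈ 235.36 → 235.
AQIs: Lahore=349, Dhaka=420, Los Angeles=365, Delhi=370, Ulaanbaatar=235. Sum = 349 + 420 + 365 + 370 + 235 = 1739.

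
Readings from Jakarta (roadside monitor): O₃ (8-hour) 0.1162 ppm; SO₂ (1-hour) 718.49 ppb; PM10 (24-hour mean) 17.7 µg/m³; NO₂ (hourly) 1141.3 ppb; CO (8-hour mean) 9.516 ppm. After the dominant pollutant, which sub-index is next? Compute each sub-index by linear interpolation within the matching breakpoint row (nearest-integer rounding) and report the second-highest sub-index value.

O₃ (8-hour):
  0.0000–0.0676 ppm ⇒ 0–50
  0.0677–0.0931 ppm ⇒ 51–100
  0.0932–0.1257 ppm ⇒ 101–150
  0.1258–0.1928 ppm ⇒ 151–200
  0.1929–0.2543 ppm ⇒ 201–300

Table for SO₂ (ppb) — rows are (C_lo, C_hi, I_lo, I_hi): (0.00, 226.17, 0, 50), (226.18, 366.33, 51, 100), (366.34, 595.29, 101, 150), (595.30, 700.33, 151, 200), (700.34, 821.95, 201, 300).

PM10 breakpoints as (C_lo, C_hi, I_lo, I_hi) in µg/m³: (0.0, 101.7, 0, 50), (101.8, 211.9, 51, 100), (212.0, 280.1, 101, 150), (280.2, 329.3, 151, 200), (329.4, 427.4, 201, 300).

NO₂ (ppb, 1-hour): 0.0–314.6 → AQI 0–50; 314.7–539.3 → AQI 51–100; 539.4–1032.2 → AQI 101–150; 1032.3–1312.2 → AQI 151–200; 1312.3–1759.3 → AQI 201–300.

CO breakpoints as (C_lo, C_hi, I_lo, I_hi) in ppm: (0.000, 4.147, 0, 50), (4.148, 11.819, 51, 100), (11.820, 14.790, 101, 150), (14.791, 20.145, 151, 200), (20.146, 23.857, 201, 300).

O₃ 0.1162: bracket 0.0932–0.1257 → index 101–150; slope 49/0.0325, offset 0.0230.
AQI = 101 + 49/0.0325·0.0230 ≈ 135.68 ⇒ 136.
SO₂ 718.49: bracket 700.34–821.95 → index 201–300; slope 99/121.61, offset 18.15.
AQI = 201 + 99/121.61·18.15 ≈ 215.78 ⇒ 216.
PM10: 17.7 ∈ [0.0, 101.7] ↔ index [0, 50].
0 + (17.7−0.0)·(50−0)/(101.7−0.0) = 0 + 17.7·50/101.7 ≈ 8.70, so AQI = 9.
NO₂: 1141.3 ∈ [1032.3, 1312.2] ↔ index [151, 200].
151 + (1141.3−1032.3)·(200−151)/(1312.2−1032.3) = 151 + 109.0·49/279.9 ≈ 170.08, so AQI = 170.
CO: 9.516 lies in 4.148–11.819, so I_lo=51, I_hi=100, C_lo=4.148, C_hi=11.819.
(100−51)/(11.819−4.148) × (9.516−4.148) + 51 = 49/7.671 × 5.368 + 51 ≈ 85.29 → 85.
Sub-indices: O₃→136, SO₂→216, PM10→9, NO₂→170, CO→85. Ranked high→low: 216, 170, 136, 85, 9. Second-highest sub-index = 170.

170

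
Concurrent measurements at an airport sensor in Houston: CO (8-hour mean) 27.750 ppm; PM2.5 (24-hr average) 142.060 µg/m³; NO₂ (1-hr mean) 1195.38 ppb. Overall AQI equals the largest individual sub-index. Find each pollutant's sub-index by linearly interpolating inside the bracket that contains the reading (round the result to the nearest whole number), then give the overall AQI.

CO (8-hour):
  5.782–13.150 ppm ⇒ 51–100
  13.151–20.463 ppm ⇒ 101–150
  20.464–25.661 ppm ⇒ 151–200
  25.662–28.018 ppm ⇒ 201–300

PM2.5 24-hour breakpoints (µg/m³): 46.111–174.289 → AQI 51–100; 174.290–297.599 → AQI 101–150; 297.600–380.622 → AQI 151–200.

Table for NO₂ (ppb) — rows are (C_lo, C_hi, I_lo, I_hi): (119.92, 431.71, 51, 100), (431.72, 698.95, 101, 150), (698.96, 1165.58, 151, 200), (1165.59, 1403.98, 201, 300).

CO: row 25.662–28.018 (AQI 201–300). (300−201)·(27.750−25.662)/(28.018−25.662) + 201 = 99·2.088/2.356 + 201 ≈ 288.74 → 289.
PM2.5: row 46.111–174.289 (AQI 51–100). (100−51)·(142.060−46.111)/(174.289−46.111) + 51 = 49·95.949/128.178 + 51 ≈ 87.68 → 88.
NO₂: 1195.38 lies in 1165.59–1403.98, so I_lo=201, I_hi=300, C_lo=1165.59, C_hi=1403.98.
(300−201)/(1403.98−1165.59) × (1195.38−1165.59) + 201 = 99/238.39 × 29.79 + 201 ≈ 213.37 → 213.
Sub-indices: CO→289, PM2.5→88, NO₂→213. Overall AQI = max = 289; dominant pollutant is CO.

289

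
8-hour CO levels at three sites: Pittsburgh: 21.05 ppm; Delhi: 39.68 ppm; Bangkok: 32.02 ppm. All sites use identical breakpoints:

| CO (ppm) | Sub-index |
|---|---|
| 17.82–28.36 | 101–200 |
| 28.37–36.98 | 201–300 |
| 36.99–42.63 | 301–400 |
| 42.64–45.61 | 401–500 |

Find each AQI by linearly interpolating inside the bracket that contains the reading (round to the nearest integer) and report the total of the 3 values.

722

Pittsburgh 21.05: bracket 17.82–28.36 → index 101–200; slope 99/10.54, offset 3.23.
AQI = 101 + 99/10.54·3.23 ≈ 131.34 ⇒ 131.
Delhi: 39.68 ∈ [36.99, 42.63] ↔ index [301, 400].
301 + (39.68−36.99)·(400−301)/(42.63−36.99) = 301 + 2.69·99/5.64 ≈ 348.22, so AQI = 348.
Bangkok: 32.02 ∈ [28.37, 36.98] ↔ index [201, 300].
201 + (32.02−28.37)·(300−201)/(36.98−28.37) = 201 + 3.65·99/8.61 ≈ 242.97, so AQI = 243.
AQIs: Pittsburgh=131, Delhi=348, Bangkok=243. Sum = 131 + 348 + 243 = 722.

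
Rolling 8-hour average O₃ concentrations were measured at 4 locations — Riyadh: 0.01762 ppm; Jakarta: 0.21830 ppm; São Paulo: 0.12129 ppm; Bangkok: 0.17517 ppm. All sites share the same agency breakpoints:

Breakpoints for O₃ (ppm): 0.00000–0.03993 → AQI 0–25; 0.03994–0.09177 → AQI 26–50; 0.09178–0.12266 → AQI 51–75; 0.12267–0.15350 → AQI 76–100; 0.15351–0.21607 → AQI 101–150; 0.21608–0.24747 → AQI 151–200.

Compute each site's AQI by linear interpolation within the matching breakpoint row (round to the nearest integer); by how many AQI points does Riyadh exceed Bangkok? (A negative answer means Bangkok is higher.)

Riyadh: 0.01762 ∈ [0.00000, 0.03993] ↔ index [0, 25].
0 + (0.01762−0.00000)·(25−0)/(0.03993−0.00000) = 0 + 0.01762·25/0.03993 ≈ 11.03, so AQI = 11.
Jakarta: 0.21830 ∈ [0.21608, 0.24747] ↔ index [151, 200].
151 + (0.21830−0.21608)·(200−151)/(0.24747−0.21608) = 151 + 0.00222·49/0.03139 ≈ 154.47, so AQI = 154.
São Paulo: 0.12129 lies in 0.09178–0.12266, so I_lo=51, I_hi=75, C_lo=0.09178, C_hi=0.12266.
(75−51)/(0.12266−0.09178) × (0.12129−0.09178) + 51 = 24/0.03088 × 0.02951 + 51 ≈ 73.94 → 74.
Bangkok: 0.17517 ∈ [0.15351, 0.21607] ↔ index [101, 150].
101 + (0.17517−0.15351)·(150−101)/(0.21607−0.15351) = 101 + 0.02166·49/0.06256 ≈ 117.97, so AQI = 118.
AQIs: Riyadh=11, Jakarta=154, São Paulo=74, Bangkok=118. Riyadh (11) − Bangkok (118) = -107.

-107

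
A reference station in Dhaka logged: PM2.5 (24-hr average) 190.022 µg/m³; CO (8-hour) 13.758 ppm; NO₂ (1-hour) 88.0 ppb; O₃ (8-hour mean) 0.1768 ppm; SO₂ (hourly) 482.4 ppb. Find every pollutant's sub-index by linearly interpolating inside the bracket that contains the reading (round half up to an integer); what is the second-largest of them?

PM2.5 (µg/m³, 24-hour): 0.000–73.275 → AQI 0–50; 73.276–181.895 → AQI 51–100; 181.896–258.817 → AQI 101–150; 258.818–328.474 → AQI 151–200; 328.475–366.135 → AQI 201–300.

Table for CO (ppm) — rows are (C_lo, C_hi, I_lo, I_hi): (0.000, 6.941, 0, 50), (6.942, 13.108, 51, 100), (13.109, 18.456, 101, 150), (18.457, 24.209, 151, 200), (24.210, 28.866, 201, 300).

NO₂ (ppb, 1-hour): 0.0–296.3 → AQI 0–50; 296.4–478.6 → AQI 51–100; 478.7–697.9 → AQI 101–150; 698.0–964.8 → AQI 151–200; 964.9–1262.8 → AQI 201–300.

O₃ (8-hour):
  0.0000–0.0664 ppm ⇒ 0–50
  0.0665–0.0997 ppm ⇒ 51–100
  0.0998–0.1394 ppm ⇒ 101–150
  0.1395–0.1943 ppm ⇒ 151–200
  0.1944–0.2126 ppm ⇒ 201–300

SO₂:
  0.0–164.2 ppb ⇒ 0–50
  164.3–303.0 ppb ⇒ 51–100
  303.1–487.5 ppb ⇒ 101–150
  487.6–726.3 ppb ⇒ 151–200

149

PM2.5: 190.022 ∈ [181.896, 258.817] ↔ index [101, 150].
101 + (190.022−181.896)·(150−101)/(258.817−181.896) = 101 + 8.126·49/76.921 ≈ 106.18, so AQI = 106.
CO: row 13.109–18.456 (AQI 101–150). (150−101)·(13.758−13.109)/(18.456−13.109) + 101 = 49·0.649/5.347 + 101 ≈ 106.95 → 107.
NO₂: 88.0 ∈ [0.0, 296.3] ↔ index [0, 50].
0 + (88.0−0.0)·(50−0)/(296.3−0.0) = 0 + 88.0·50/296.3 ≈ 14.85, so AQI = 15.
O₃: row 0.1395–0.1943 (AQI 151–200). (200−151)·(0.1768−0.1395)/(0.1943−0.1395) + 151 = 49·0.0373/0.0548 + 151 ≈ 184.35 → 184.
SO₂: 482.4 ∈ [303.1, 487.5] ↔ index [101, 150].
101 + (482.4−303.1)·(150−101)/(487.5−303.1) = 101 + 179.3·49/184.4 ≈ 148.64, so AQI = 149.
Sub-indices: PM2.5→106, CO→107, NO₂→15, O₃→184, SO₂→149. Ranked high→low: 184, 149, 107, 106, 15. Second-highest sub-index = 149.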